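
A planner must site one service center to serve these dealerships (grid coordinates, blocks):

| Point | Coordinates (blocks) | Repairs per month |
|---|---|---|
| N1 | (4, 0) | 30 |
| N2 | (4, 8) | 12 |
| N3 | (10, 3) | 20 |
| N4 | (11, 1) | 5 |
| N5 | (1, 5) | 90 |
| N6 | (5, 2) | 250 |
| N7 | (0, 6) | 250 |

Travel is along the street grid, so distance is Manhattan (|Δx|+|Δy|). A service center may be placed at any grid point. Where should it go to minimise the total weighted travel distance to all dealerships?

Manhattan distance separates: Σwᵢ(|x−xᵢ|+|y−yᵢ|) = Σwᵢ|x−xᵢ| + Σwᵢ|y−yᵢ|, so x and y are optimised independently as 1-D weighted medians.
Total weight W = 657; half = 328.5.
x-coordinate, sorted with cumulative weight:
  x=0 (N7, w=250) cum 250
  x=1 (N5, w=90) cum 340  ← median
  x=4 (N1, w=30) cum 370
  x=4 (N2, w=12) cum 382
  x=5 (N6, w=250) cum 632
  x=10 (N3, w=20) cum 652
  x=11 (N4, w=5) cum 657
⇒ x* = 1
y-coordinate, sorted with cumulative weight:
  y=0 (N1, w=30) cum 30
  y=1 (N4, w=5) cum 35
  y=2 (N6, w=250) cum 285
  y=3 (N3, w=20) cum 305
  y=5 (N5, w=90) cum 395  ← median
  y=6 (N7, w=250) cum 645
  y=8 (N2, w=12) cum 657
⇒ y* = 5

(1, 5)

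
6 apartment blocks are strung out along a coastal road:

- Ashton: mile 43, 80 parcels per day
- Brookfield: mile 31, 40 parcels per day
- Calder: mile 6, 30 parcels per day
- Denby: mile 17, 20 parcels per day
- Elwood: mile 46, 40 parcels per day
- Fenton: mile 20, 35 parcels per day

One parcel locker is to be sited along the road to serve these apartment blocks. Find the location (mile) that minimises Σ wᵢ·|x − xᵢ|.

x = 31

For a sum of weighted absolute distances on a line, the optimum is the weighted median (not the mean). Total weight W = 245; half-weight = 122.5.
Sort by position and accumulate weight:
  mile 6 (Calder, w=30) → cum 30
  mile 17 (Denby, w=20) → cum 50
  mile 20 (Fenton, w=35) → cum 85
  mile 31 (Brookfield, w=40) → cum 125  ≥ 122.5 → median here
  mile 43 (Ashton, w=80) → cum 205
  mile 46 (Elwood, w=40) → cum 245
Optimal location: mile 31.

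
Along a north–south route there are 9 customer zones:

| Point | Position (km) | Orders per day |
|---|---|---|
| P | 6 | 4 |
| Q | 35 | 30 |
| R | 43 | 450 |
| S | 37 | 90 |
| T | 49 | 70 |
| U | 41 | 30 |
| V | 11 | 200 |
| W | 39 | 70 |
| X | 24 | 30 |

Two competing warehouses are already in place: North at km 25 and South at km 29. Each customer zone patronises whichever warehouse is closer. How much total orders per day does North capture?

The indifferent point is the midpoint (25+29)/2 = 27; customer zones left of it (closer to North at 25) go to North, those right go to South.
  P at 6 (w=4) → North
  V at 11 (w=200) → North
  X at 24 (w=30) → North
  Q at 35 (w=30) → South
  S at 37 (w=90) → South
  W at 39 (w=70) → South
  U at 41 (w=30) → South
  R at 43 (w=450) → South
  T at 49 (w=70) → South
North captures 234; South captures 740.

234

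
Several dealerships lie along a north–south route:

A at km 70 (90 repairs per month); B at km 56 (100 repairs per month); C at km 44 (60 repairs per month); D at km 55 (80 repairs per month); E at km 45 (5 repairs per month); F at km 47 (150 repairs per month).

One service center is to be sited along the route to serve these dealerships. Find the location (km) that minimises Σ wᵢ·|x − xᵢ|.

For a sum of weighted absolute distances on a line, the optimum is the weighted median (not the mean). Total weight W = 485; half-weight = 242.5.
Sort by position and accumulate weight:
  km 44 (C, w=60) → cum 60
  km 45 (E, w=5) → cum 65
  km 47 (F, w=150) → cum 215
  km 55 (D, w=80) → cum 295  ≥ 242.5 → median here
  km 56 (B, w=100) → cum 395
  km 70 (A, w=90) → cum 485
Optimal location: km 55.

x = 55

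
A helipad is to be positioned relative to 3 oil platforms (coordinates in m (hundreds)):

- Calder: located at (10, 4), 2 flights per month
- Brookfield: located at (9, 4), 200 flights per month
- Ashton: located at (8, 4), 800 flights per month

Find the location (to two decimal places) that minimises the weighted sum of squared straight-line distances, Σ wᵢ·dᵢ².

(8.20, 4.00)

The minimiser of Σwᵢ‖p−pᵢ‖² is the weighted centroid p* = (Σwᵢpᵢ)/(Σwᵢ).
Σwᵢ = 1002.
Σwᵢxᵢ = 2·10 + 200·9 + 800·8 = 8220.
Σwᵢyᵢ = 2·4 + 200·4 + 800·4 = 4008.
x* = 8220/1002 = 8.20, y* = 4008/1002 = 4.00.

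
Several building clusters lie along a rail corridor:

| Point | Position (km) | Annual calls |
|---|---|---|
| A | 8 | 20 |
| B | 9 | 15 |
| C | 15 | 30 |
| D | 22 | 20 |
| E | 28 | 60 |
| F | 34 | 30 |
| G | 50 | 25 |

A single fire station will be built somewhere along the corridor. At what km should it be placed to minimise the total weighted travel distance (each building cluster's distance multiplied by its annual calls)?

For a sum of weighted absolute distances on a line, the optimum is the weighted median (not the mean). Total weight W = 200; half-weight = 100.
Sort by position and accumulate weight:
  km 8 (A, w=20) → cum 20
  km 9 (B, w=15) → cum 35
  km 15 (C, w=30) → cum 65
  km 22 (D, w=20) → cum 85
  km 28 (E, w=60) → cum 145  ≥ 100 → median here
  km 34 (F, w=30) → cum 175
  km 50 (G, w=25) → cum 200
Optimal location: km 28.

x = 28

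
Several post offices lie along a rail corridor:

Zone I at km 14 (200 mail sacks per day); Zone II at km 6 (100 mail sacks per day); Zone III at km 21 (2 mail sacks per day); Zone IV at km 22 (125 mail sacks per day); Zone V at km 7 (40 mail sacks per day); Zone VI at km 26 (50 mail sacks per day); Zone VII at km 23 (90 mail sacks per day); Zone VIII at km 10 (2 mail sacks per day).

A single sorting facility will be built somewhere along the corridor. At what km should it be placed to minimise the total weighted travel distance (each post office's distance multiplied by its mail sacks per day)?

x = 14

For a sum of weighted absolute distances on a line, the optimum is the weighted median (not the mean). Total weight W = 609; half-weight = 304.5.
Sort by position and accumulate weight:
  km 6 (Zone II, w=100) → cum 100
  km 7 (Zone V, w=40) → cum 140
  km 10 (Zone VIII, w=2) → cum 142
  km 14 (Zone I, w=200) → cum 342  ≥ 304.5 → median here
  km 21 (Zone III, w=2) → cum 344
  km 22 (Zone IV, w=125) → cum 469
  km 23 (Zone VII, w=90) → cum 559
  km 26 (Zone VI, w=50) → cum 609
Optimal location: km 14.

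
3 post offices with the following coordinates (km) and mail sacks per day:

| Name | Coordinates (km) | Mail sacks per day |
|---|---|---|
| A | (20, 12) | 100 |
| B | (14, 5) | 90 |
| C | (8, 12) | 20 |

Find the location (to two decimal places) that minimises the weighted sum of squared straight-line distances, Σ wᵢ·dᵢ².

The minimiser of Σwᵢ‖p−pᵢ‖² is the weighted centroid p* = (Σwᵢpᵢ)/(Σwᵢ).
Σwᵢ = 210.
Σwᵢxᵢ = 100·20 + 90·14 + 20·8 = 3420.
Σwᵢyᵢ = 100·12 + 90·5 + 20·12 = 1890.
x* = 3420/210 = 16.29, y* = 1890/210 = 9.00.

(16.29, 9.00)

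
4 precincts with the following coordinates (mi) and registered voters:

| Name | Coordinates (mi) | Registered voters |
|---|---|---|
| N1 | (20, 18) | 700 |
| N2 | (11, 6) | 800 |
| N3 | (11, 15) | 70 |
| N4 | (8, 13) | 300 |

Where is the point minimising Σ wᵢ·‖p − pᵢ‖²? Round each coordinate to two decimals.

(13.89, 11.95)

The minimiser of Σwᵢ‖p−pᵢ‖² is the weighted centroid p* = (Σwᵢpᵢ)/(Σwᵢ).
Σwᵢ = 1870.
Σwᵢxᵢ = 700·20 + 800·11 + 70·11 + 300·8 = 25970.
Σwᵢyᵢ = 700·18 + 800·6 + 70·15 + 300·13 = 22350.
x* = 25970/1870 = 13.89, y* = 22350/1870 = 11.95.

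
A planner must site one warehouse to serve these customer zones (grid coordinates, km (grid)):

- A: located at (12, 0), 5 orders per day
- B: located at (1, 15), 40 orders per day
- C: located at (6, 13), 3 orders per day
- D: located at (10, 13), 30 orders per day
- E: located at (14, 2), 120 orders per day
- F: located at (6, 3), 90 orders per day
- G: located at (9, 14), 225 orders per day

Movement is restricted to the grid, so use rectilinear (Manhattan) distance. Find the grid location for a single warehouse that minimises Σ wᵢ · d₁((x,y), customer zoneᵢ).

Manhattan distance separates: Σwᵢ(|x−xᵢ|+|y−yᵢ|) = Σwᵢ|x−xᵢ| + Σwᵢ|y−yᵢ|, so x and y are optimised independently as 1-D weighted medians.
Total weight W = 513; half = 256.5.
x-coordinate, sorted with cumulative weight:
  x=1 (B, w=40) cum 40
  x=6 (C, w=3) cum 43
  x=6 (F, w=90) cum 133
  x=9 (G, w=225) cum 358  ← median
  x=10 (D, w=30) cum 388
  x=12 (A, w=5) cum 393
  x=14 (E, w=120) cum 513
⇒ x* = 9
y-coordinate, sorted with cumulative weight:
  y=0 (A, w=5) cum 5
  y=2 (E, w=120) cum 125
  y=3 (F, w=90) cum 215
  y=13 (C, w=3) cum 218
  y=13 (D, w=30) cum 248
  y=14 (G, w=225) cum 473  ← median
  y=15 (B, w=40) cum 513
⇒ y* = 14

(9, 14)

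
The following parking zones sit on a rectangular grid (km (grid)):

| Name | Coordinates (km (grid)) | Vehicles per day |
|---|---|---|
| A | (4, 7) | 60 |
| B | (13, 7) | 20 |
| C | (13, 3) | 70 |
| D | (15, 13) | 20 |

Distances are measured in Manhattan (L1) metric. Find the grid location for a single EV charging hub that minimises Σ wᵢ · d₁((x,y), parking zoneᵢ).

(13, 7)

Manhattan distance separates: Σwᵢ(|x−xᵢ|+|y−yᵢ|) = Σwᵢ|x−xᵢ| + Σwᵢ|y−yᵢ|, so x and y are optimised independently as 1-D weighted medians.
Total weight W = 170; half = 85.
x-coordinate, sorted with cumulative weight:
  x=4 (A, w=60) cum 60
  x=13 (B, w=20) cum 80
  x=13 (C, w=70) cum 150  ← median
  x=15 (D, w=20) cum 170
⇒ x* = 13
y-coordinate, sorted with cumulative weight:
  y=3 (C, w=70) cum 70
  y=7 (A, w=60) cum 130  ← median
  y=7 (B, w=20) cum 150
  y=13 (D, w=20) cum 170
⇒ y* = 7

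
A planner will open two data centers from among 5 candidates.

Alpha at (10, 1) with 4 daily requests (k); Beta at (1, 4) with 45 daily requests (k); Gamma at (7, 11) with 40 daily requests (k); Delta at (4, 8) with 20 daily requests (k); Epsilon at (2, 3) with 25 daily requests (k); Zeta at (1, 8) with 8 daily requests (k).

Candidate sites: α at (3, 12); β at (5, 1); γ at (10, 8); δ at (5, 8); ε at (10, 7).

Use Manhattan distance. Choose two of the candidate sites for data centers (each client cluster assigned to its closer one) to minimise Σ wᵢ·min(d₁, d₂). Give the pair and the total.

Evaluate every pair (each demand assigned to the nearer of the two):
  {β, δ}: total = 712
  {α, β}: total = 808
  {δ, ε}: total = 836
  {γ, δ}: total = 840
  {α, δ}: total = 860
  {β, γ}: total = 892
  {β, ε}: total = 960
  {α, ε}: total = 1072
  {α, γ}: total = 1076
  {γ, ε}: total = 1296
Best pair: {β, δ} with total 712.

{β, δ}, total 712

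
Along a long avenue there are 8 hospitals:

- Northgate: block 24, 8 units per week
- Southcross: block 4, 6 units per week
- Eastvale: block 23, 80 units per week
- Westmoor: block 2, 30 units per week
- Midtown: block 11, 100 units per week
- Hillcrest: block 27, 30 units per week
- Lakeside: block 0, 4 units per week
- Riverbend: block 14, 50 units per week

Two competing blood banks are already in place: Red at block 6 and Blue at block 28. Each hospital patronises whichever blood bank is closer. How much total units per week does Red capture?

The indifferent point is the midpoint (6+28)/2 = 17; hospitals left of it (closer to Red at 6) go to Red, those right go to Blue.
  Lakeside at 0 (w=4) → Red
  Westmoor at 2 (w=30) → Red
  Southcross at 4 (w=6) → Red
  Midtown at 11 (w=100) → Red
  Riverbend at 14 (w=50) → Red
  Eastvale at 23 (w=80) → Blue
  Northgate at 24 (w=8) → Blue
  Hillcrest at 27 (w=30) → Blue
Red captures 190; Blue captures 118.

190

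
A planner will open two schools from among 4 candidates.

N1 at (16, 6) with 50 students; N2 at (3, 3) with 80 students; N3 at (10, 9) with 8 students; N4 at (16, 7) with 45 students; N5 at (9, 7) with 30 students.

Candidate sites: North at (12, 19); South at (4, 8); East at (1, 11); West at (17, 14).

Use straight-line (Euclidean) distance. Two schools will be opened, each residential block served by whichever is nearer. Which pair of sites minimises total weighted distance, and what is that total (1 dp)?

{South, West}, total 1330.9

Evaluate every pair (each demand assigned to the nearer of the two):
  {South, West}: total = 1330.9
  {East, West}: total = 1718.2
  {North, South}: total = 1759.7
  {South, East}: total = 1759.7
  {North, East}: total = 2251.1
  {North, West}: total = 2533.4
Best pair: {South, West} with total 1330.9.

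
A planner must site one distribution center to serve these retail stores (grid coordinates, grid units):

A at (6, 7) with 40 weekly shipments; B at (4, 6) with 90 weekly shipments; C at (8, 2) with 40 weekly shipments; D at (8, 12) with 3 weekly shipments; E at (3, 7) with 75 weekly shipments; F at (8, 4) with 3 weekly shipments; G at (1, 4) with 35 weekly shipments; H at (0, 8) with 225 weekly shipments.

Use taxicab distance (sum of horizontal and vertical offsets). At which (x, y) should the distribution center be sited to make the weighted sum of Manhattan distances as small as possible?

(1, 7)

Manhattan distance separates: Σwᵢ(|x−xᵢ|+|y−yᵢ|) = Σwᵢ|x−xᵢ| + Σwᵢ|y−yᵢ|, so x and y are optimised independently as 1-D weighted medians.
Total weight W = 511; half = 255.5.
x-coordinate, sorted with cumulative weight:
  x=0 (H, w=225) cum 225
  x=1 (G, w=35) cum 260  ← median
  x=3 (E, w=75) cum 335
  x=4 (B, w=90) cum 425
  x=6 (A, w=40) cum 465
  x=8 (C, w=40) cum 505
  x=8 (D, w=3) cum 508
  x=8 (F, w=3) cum 511
⇒ x* = 1
y-coordinate, sorted with cumulative weight:
  y=2 (C, w=40) cum 40
  y=4 (F, w=3) cum 43
  y=4 (G, w=35) cum 78
  y=6 (B, w=90) cum 168
  y=7 (A, w=40) cum 208
  y=7 (E, w=75) cum 283  ← median
  y=8 (H, w=225) cum 508
  y=12 (D, w=3) cum 511
⇒ y* = 7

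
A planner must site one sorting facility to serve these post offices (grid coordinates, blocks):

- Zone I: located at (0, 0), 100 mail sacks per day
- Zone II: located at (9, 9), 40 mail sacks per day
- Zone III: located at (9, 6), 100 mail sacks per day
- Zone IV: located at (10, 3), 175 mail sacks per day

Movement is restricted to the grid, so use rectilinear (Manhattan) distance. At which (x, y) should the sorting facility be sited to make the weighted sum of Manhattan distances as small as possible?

(9, 3)

Manhattan distance separates: Σwᵢ(|x−xᵢ|+|y−yᵢ|) = Σwᵢ|x−xᵢ| + Σwᵢ|y−yᵢ|, so x and y are optimised independently as 1-D weighted medians.
Total weight W = 415; half = 207.5.
x-coordinate, sorted with cumulative weight:
  x=0 (Zone I, w=100) cum 100
  x=9 (Zone II, w=40) cum 140
  x=9 (Zone III, w=100) cum 240  ← median
  x=10 (Zone IV, w=175) cum 415
⇒ x* = 9
y-coordinate, sorted with cumulative weight:
  y=0 (Zone I, w=100) cum 100
  y=3 (Zone IV, w=175) cum 275  ← median
  y=6 (Zone III, w=100) cum 375
  y=9 (Zone II, w=40) cum 415
⇒ y* = 3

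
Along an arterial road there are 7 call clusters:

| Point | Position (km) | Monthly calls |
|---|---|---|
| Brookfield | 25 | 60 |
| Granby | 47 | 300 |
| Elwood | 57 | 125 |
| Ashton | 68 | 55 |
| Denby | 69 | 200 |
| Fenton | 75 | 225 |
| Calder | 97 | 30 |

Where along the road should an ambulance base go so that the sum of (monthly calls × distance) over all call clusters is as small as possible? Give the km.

x = 68

For a sum of weighted absolute distances on a line, the optimum is the weighted median (not the mean). Total weight W = 995; half-weight = 497.5.
Sort by position and accumulate weight:
  km 25 (Brookfield, w=60) → cum 60
  km 47 (Granby, w=300) → cum 360
  km 57 (Elwood, w=125) → cum 485
  km 68 (Ashton, w=55) → cum 540  ≥ 497.5 → median here
  km 69 (Denby, w=200) → cum 740
  km 75 (Fenton, w=225) → cum 965
  km 97 (Calder, w=30) → cum 995
Optimal location: km 68.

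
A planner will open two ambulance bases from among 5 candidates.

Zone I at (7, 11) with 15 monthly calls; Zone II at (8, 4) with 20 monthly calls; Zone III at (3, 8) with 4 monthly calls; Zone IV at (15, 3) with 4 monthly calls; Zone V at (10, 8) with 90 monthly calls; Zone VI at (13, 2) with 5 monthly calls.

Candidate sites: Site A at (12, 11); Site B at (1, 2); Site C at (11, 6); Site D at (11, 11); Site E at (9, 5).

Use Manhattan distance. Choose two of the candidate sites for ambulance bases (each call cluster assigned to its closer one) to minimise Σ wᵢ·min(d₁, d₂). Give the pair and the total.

{Site C, Site E}, total 524

Evaluate every pair (each demand assigned to the nearer of the two):
  {Site C, Site E}: total = 524
  {Site C, Site D}: total = 528
  {Site A, Site C}: total = 543
  {Site D, Site E}: total = 563
  {Site A, Site E}: total = 578
  {Site B, Site C}: total = 595
  {Site B, Site E}: total = 619
  {Site B, Site D}: total = 735
  {Site A, Site D}: total = 758
  {Site A, Site B}: total = 831
Best pair: {Site C, Site E} with total 524.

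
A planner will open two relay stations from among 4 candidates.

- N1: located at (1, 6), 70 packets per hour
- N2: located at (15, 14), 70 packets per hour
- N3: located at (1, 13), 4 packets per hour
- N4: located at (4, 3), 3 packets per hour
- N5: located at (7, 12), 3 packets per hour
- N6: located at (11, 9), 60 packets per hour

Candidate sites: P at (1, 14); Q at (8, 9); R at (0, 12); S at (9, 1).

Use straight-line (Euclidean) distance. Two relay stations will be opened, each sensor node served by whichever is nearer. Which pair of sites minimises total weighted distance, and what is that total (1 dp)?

{Q, R}, total 1244.7

Evaluate every pair (each demand assigned to the nearer of the two):
  {Q, R}: total = 1244.7
  {P, Q}: total = 1350.4
  {Q, S}: total = 1373.2
  {R, S}: total = 1965.6
  {P, S}: total = 2073.9
  {P, R}: total = 2129.1
Best pair: {Q, R} with total 1244.7.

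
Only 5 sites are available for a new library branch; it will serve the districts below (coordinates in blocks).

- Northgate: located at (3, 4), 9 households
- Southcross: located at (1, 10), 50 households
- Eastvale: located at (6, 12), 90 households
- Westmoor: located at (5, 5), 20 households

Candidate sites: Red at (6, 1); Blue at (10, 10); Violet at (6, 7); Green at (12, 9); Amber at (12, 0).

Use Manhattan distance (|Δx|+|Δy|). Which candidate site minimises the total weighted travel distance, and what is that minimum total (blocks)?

Violet, total 964 blocks

Total weighted distance at each candidate:
  Red (6, 1): total = 1844
  Blue (10, 10): total = 1307
  Violet (6, 7): total = 964
  Green (12, 9): total = 1756
  Amber (12, 0): total = 3027
Minimum is at Violet with total 964 blocks.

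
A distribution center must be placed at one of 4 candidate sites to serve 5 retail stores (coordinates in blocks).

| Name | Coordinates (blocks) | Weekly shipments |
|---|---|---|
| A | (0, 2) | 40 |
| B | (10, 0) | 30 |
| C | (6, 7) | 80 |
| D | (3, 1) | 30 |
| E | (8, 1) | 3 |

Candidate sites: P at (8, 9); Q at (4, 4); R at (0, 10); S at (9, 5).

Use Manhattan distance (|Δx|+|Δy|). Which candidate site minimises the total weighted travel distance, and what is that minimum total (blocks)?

Q, total 1081 blocks

Total weighted distance at each candidate:
  P (8, 9): total = 1664
  Q (4, 4): total = 1081
  R (0, 10): total = 2051
  S (9, 5): total = 1375
Minimum is at Q with total 1081 blocks.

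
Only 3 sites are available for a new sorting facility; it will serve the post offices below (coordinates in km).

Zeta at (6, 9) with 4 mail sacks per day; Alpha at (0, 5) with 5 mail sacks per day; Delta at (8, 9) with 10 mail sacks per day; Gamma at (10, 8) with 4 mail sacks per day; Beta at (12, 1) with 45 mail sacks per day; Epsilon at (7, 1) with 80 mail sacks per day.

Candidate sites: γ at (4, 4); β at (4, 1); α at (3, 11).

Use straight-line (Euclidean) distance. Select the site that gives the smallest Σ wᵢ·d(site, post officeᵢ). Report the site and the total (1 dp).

Total weighted distance at each candidate:
  γ (4, 4): total = 858.9
  β (4, 1): total = 787.6
  α (3, 11): total = 1599.3
Minimum is at β with total 787.6 km.

β, total 787.6 km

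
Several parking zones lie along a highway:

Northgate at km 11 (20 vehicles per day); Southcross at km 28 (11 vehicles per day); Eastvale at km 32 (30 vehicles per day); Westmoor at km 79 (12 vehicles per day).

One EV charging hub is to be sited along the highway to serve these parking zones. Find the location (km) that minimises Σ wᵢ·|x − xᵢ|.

x = 32

For a sum of weighted absolute distances on a line, the optimum is the weighted median (not the mean). Total weight W = 73; half-weight = 36.5.
Sort by position and accumulate weight:
  km 11 (Northgate, w=20) → cum 20
  km 28 (Southcross, w=11) → cum 31
  km 32 (Eastvale, w=30) → cum 61  ≥ 36.5 → median here
  km 79 (Westmoor, w=12) → cum 73
Optimal location: km 32.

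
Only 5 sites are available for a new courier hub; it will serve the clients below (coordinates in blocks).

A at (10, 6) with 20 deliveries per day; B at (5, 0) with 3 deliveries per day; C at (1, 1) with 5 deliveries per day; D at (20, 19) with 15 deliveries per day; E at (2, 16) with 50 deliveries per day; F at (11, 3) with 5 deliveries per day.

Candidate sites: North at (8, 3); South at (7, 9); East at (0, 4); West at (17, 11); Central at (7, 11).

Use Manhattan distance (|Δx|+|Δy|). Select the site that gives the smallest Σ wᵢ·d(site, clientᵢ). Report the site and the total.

Central, total 1154 blocks

Total weighted distance at each candidate:
  North (8, 3): total = 1548
  South (7, 9): total = 1218
  East (0, 4): total = 1572
  West (17, 11): total = 1674
  Central (7, 11): total = 1154
Minimum is at Central with total 1154 blocks.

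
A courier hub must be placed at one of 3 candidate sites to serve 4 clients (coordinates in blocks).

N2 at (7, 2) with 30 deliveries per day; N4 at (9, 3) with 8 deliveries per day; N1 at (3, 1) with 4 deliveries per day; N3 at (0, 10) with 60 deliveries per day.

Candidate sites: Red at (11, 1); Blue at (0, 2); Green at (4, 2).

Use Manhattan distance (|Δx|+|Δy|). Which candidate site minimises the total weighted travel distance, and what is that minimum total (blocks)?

Blue, total 786 blocks

Total weighted distance at each candidate:
  Red (11, 1): total = 1414
  Blue (0, 2): total = 786
  Green (4, 2): total = 866
Minimum is at Blue with total 786 blocks.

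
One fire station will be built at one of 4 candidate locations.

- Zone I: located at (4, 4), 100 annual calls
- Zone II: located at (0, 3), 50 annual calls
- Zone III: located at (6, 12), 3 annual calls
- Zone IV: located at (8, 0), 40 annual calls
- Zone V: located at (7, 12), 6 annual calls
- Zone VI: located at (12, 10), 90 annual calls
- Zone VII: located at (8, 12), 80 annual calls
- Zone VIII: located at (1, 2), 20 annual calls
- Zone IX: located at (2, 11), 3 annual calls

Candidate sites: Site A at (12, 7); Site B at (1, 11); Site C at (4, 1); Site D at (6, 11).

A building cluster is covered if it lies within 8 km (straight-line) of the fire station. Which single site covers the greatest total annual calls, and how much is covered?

Site D, covering 282

Coverage radius r = 8 km; a point is covered iff (Δx)²+(Δy)² ≤ 8² = 64.
  Site A (12, 7): covers {Zone III, Zone V, Zone VI, Zone VII} → 179
  Site B (1, 11): covers {Zone I, Zone III, Zone V, Zone VII, Zone IX} → 192
  Site C (4, 1): covers {Zone I, Zone II, Zone IV, Zone VIII} → 210
  Site D (6, 11): covers {Zone I, Zone III, Zone V, Zone VI, Zone VII, Zone IX} → 282
Maximum coverage at Site D: 282 annual calls.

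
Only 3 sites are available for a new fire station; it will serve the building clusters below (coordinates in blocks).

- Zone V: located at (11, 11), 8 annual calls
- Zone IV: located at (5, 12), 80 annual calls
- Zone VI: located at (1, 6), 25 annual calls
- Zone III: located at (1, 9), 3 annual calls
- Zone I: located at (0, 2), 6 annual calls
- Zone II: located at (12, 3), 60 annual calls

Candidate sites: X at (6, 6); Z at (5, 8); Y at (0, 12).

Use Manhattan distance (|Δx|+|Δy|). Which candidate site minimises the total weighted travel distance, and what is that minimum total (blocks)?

Total weighted distance at each candidate:
  X (6, 6): total = 1389
  Z (5, 8): total = 1343
  Y (0, 12): total = 2003
Minimum is at Z with total 1343 blocks.

Z, total 1343 blocks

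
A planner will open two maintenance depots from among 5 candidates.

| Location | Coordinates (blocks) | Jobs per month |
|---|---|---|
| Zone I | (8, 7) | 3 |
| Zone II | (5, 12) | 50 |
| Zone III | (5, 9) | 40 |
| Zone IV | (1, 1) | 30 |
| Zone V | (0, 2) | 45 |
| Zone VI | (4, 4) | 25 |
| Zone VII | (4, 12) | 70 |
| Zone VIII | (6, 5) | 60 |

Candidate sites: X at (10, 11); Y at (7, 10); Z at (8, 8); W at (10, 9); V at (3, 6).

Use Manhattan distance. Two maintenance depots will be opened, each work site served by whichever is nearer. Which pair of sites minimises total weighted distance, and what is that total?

{Y, V}, total 1522

Evaluate every pair (each demand assigned to the nearer of the two):
  {Y, V}: total = 1522
  {Z, V}: total = 1843
  {X, V}: total = 1848
  {W, V}: total = 1942
  {Y, Z}: total = 2223
  {X, Y}: total = 2392
  {Y, W}: total = 2392
  {X, Z}: total = 2503
  {Z, W}: total = 2623
  {X, W}: total = 3032
Best pair: {Y, V} with total 1522.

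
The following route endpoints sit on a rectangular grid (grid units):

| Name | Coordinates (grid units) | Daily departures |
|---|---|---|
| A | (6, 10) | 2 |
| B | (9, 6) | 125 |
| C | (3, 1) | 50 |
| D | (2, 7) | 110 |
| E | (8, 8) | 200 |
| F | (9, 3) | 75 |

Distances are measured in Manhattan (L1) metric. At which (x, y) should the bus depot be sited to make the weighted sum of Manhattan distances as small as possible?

Manhattan distance separates: Σwᵢ(|x−xᵢ|+|y−yᵢ|) = Σwᵢ|x−xᵢ| + Σwᵢ|y−yᵢ|, so x and y are optimised independently as 1-D weighted medians.
Total weight W = 562; half = 281.
x-coordinate, sorted with cumulative weight:
  x=2 (D, w=110) cum 110
  x=3 (C, w=50) cum 160
  x=6 (A, w=2) cum 162
  x=8 (E, w=200) cum 362  ← median
  x=9 (B, w=125) cum 487
  x=9 (F, w=75) cum 562
⇒ x* = 8
y-coordinate, sorted with cumulative weight:
  y=1 (C, w=50) cum 50
  y=3 (F, w=75) cum 125
  y=6 (B, w=125) cum 250
  y=7 (D, w=110) cum 360  ← median
  y=8 (E, w=200) cum 560
  y=10 (A, w=2) cum 562
⇒ y* = 7

(8, 7)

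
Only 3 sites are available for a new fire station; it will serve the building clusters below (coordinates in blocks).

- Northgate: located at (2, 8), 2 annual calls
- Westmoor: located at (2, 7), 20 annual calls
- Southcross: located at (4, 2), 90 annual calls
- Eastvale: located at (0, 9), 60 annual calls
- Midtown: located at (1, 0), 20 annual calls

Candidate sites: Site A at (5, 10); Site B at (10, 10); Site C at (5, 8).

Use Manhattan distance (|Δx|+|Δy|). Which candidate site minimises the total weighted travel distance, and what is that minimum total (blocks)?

Total weighted distance at each candidate:
  Site A (5, 10): total = 1580
  Site B (10, 10): total = 2540
  Site C (5, 8): total = 1316
Minimum is at Site C with total 1316 blocks.

Site C, total 1316 blocks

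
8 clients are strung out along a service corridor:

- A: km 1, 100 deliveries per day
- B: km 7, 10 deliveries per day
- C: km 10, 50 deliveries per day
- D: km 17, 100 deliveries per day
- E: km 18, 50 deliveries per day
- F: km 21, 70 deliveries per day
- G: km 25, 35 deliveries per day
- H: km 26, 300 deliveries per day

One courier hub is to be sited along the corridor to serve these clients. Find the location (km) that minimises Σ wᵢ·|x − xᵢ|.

For a sum of weighted absolute distances on a line, the optimum is the weighted median (not the mean). Total weight W = 715; half-weight = 357.5.
Sort by position and accumulate weight:
  km 1 (A, w=100) → cum 100
  km 7 (B, w=10) → cum 110
  km 10 (C, w=50) → cum 160
  km 17 (D, w=100) → cum 260
  km 18 (E, w=50) → cum 310
  km 21 (F, w=70) → cum 380  ≥ 357.5 → median here
  km 25 (G, w=35) → cum 415
  km 26 (H, w=300) → cum 715
Optimal location: km 21.

x = 21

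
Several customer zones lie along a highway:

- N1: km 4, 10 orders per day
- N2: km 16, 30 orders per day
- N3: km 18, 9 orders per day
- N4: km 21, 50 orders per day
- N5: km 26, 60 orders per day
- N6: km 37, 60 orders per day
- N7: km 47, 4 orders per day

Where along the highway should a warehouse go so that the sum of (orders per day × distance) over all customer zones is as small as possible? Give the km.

x = 26

For a sum of weighted absolute distances on a line, the optimum is the weighted median (not the mean). Total weight W = 223; half-weight = 111.5.
Sort by position and accumulate weight:
  km 4 (N1, w=10) → cum 10
  km 16 (N2, w=30) → cum 40
  km 18 (N3, w=9) → cum 49
  km 21 (N4, w=50) → cum 99
  km 26 (N5, w=60) → cum 159  ≥ 111.5 → median here
  km 37 (N6, w=60) → cum 219
  km 47 (N7, w=4) → cum 223
Optimal location: km 26.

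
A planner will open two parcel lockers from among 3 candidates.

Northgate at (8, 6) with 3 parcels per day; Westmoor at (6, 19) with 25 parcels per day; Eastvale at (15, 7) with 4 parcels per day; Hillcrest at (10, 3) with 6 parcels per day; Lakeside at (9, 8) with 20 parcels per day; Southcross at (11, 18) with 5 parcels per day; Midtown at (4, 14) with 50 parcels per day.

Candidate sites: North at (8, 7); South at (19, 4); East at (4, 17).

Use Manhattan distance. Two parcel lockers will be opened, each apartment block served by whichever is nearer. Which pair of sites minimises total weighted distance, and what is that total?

Evaluate every pair (each demand assigned to the nearer of the two):
  {North, East}: total = 397
  {South, East}: total = 697
  {North, South}: total = 1077
Best pair: {North, East} with total 397.

{North, East}, total 397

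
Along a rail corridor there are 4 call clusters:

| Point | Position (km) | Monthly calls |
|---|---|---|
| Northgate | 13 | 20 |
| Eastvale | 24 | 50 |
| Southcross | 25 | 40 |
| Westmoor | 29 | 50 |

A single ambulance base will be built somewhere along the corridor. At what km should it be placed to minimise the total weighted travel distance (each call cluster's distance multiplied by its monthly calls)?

For a sum of weighted absolute distances on a line, the optimum is the weighted median (not the mean). Total weight W = 160; half-weight = 80.
Sort by position and accumulate weight:
  km 13 (Northgate, w=20) → cum 20
  km 24 (Eastvale, w=50) → cum 70
  km 25 (Southcross, w=40) → cum 110  ≥ 80 → median here
  km 29 (Westmoor, w=50) → cum 160
Optimal location: km 25.

x = 25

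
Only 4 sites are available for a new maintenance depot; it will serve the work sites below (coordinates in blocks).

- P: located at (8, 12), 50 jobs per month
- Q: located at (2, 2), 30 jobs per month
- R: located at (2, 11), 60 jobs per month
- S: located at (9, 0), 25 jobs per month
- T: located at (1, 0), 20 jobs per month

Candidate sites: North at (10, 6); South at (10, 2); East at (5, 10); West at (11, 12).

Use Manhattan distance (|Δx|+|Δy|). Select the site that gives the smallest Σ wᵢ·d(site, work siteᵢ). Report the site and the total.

Total weighted distance at each candidate:
  North (10, 6): total = 2015
  South (10, 2): total = 2155
  East (5, 10): total = 1450
  West (11, 12): total = 2110
Minimum is at East with total 1450 blocks.

East, total 1450 blocks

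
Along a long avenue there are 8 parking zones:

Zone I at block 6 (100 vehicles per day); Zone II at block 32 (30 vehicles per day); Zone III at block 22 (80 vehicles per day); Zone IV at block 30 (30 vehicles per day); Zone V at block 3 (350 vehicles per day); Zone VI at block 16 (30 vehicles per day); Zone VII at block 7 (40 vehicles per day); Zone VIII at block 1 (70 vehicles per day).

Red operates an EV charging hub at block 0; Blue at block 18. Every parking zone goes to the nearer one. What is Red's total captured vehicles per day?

The indifferent point is the midpoint (0+18)/2 = 9; parking zones left of it (closer to Red at 0) go to Red, those right go to Blue.
  Zone VIII at 1 (w=70) → Red
  Zone V at 3 (w=350) → Red
  Zone I at 6 (w=100) → Red
  Zone VII at 7 (w=40) → Red
  Zone VI at 16 (w=30) → Blue
  Zone III at 22 (w=80) → Blue
  Zone IV at 30 (w=30) → Blue
  Zone II at 32 (w=30) → Blue
Red captures 560; Blue captures 170.

560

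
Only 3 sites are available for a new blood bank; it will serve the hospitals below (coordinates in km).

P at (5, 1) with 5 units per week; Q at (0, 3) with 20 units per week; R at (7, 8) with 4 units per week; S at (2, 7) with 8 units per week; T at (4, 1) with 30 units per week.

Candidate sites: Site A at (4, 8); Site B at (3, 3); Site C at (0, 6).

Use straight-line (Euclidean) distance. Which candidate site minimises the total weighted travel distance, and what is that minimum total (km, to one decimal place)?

Site B, total 199.8 km

Total weighted distance at each candidate:
  Site A (4, 8): total = 403.3
  Site B (3, 3): total = 199.8
  Site C (0, 6): total = 334.5
Minimum is at Site B with total 199.8 km.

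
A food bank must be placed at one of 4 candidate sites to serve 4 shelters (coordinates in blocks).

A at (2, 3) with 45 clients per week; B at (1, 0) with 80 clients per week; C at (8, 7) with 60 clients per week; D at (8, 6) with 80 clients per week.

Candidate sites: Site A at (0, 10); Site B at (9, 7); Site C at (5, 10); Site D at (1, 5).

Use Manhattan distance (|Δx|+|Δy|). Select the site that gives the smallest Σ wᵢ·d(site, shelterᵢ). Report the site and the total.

Total weighted distance at each candidate:
  Site A (0, 10): total = 2905
  Site B (9, 7): total = 1915
  Site C (5, 10): total = 2490
  Site D (1, 5): total = 1715
Minimum is at Site D with total 1715 blocks.

Site D, total 1715 blocks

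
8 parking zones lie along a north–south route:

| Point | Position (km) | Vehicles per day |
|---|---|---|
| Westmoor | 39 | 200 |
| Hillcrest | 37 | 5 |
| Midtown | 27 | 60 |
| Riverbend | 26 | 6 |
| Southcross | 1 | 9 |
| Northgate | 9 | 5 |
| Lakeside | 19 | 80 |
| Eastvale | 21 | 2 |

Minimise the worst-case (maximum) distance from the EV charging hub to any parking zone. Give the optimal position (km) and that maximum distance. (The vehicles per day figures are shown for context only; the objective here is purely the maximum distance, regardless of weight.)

location 20, max distance 19

The 1-center on a line is the midpoint of the two extreme points: leftmost at 1, rightmost at 39.
Optimal location = (1 + 39)/2 = 20; maximum distance = (39 − 1)/2 = 19.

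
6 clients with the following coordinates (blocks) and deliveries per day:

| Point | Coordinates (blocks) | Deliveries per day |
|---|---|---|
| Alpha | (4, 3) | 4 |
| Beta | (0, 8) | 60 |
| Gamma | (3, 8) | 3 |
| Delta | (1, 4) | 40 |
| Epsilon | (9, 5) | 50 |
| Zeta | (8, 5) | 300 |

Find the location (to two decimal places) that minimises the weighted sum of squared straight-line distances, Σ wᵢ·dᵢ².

(6.38, 5.31)

The minimiser of Σwᵢ‖p−pᵢ‖² is the weighted centroid p* = (Σwᵢpᵢ)/(Σwᵢ).
Σwᵢ = 457.
Σwᵢxᵢ = 4·4 + 60·0 + 3·3 + 40·1 + 50·9 + 300·8 = 2915.
Σwᵢyᵢ = 4·3 + 60·8 + 3·8 + 40·4 + 50·5 + 300·5 = 2426.
x* = 2915/457 = 6.38, y* = 2426/457 = 5.31.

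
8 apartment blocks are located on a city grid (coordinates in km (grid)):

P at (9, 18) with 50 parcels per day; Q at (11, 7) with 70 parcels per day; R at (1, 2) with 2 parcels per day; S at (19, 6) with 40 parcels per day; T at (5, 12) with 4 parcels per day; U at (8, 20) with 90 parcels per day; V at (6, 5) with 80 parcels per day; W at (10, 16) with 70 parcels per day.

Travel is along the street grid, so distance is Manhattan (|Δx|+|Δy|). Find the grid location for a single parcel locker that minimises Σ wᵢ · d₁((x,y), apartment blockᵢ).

Manhattan distance separates: Σwᵢ(|x−xᵢ|+|y−yᵢ|) = Σwᵢ|x−xᵢ| + Σwᵢ|y−yᵢ|, so x and y are optimised independently as 1-D weighted medians.
Total weight W = 406; half = 203.
x-coordinate, sorted with cumulative weight:
  x=1 (R, w=2) cum 2
  x=5 (T, w=4) cum 6
  x=6 (V, w=80) cum 86
  x=8 (U, w=90) cum 176
  x=9 (P, w=50) cum 226  ← median
  x=10 (W, w=70) cum 296
  x=11 (Q, w=70) cum 366
  x=19 (S, w=40) cum 406
⇒ x* = 9
y-coordinate, sorted with cumulative weight:
  y=2 (R, w=2) cum 2
  y=5 (V, w=80) cum 82
  y=6 (S, w=40) cum 122
  y=7 (Q, w=70) cum 192
  y=12 (T, w=4) cum 196
  y=16 (W, w=70) cum 266  ← median
  y=18 (P, w=50) cum 316
  y=20 (U, w=90) cum 406
⇒ y* = 16

(9, 16)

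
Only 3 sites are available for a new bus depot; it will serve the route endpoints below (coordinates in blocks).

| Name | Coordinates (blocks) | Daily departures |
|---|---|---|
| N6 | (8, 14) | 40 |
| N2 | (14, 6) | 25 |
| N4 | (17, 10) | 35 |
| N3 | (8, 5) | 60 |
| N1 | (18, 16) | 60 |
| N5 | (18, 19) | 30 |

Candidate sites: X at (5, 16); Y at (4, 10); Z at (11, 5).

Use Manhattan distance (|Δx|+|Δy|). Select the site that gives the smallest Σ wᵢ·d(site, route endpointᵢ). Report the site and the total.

Z, total 2855 blocks

Total weighted distance at each candidate:
  X (5, 16): total = 3405
  Y (4, 10): total = 3555
  Z (11, 5): total = 2855
Minimum is at Z with total 2855 blocks.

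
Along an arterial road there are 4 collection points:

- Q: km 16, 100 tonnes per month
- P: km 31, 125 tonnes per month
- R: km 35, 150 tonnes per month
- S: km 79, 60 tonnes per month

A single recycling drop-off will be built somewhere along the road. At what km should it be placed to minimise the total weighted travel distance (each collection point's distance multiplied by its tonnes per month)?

x = 31

For a sum of weighted absolute distances on a line, the optimum is the weighted median (not the mean). Total weight W = 435; half-weight = 217.5.
Sort by position and accumulate weight:
  km 16 (Q, w=100) → cum 100
  km 31 (P, w=125) → cum 225  ≥ 217.5 → median here
  km 35 (R, w=150) → cum 375
  km 79 (S, w=60) → cum 435
Optimal location: km 31.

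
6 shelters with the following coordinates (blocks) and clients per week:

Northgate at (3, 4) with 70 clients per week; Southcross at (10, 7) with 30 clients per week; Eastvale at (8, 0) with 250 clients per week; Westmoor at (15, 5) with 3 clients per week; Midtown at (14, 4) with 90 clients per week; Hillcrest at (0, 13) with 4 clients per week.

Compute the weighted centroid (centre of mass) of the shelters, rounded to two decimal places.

The minimiser of Σwᵢ‖p−pᵢ‖² is the weighted centroid p* = (Σwᵢpᵢ)/(Σwᵢ).
Σwᵢ = 447.
Σwᵢxᵢ = 70·3 + 30·10 + 250·8 + 3·15 + 90·14 + 4·0 = 3815.
Σwᵢyᵢ = 70·4 + 30·7 + 250·0 + 3·5 + 90·4 + 4·13 = 917.
x* = 3815/447 = 8.53, y* = 917/447 = 2.05.

(8.53, 2.05)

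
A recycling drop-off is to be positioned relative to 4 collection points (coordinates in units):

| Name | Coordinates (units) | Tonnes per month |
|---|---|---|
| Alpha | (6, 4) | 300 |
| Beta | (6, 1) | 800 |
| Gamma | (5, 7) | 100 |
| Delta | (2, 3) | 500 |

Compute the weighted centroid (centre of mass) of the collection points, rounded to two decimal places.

The minimiser of Σwᵢ‖p−pᵢ‖² is the weighted centroid p* = (Σwᵢpᵢ)/(Σwᵢ).
Σwᵢ = 1700.
Σwᵢxᵢ = 300·6 + 800·6 + 100·5 + 500·2 = 8100.
Σwᵢyᵢ = 300·4 + 800·1 + 100·7 + 500·3 = 4200.
x* = 8100/1700 = 4.76, y* = 4200/1700 = 2.47.

(4.76, 2.47)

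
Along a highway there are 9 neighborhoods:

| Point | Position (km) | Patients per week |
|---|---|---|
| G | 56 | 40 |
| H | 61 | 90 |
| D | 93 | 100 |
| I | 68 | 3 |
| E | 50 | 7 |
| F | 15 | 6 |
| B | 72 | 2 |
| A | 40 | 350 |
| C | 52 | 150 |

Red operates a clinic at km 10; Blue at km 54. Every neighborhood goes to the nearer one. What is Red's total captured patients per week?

6

The indifferent point is the midpoint (10+54)/2 = 32; neighborhoods left of it (closer to Red at 10) go to Red, those right go to Blue.
  F at 15 (w=6) → Red
  A at 40 (w=350) → Blue
  E at 50 (w=7) → Blue
  C at 52 (w=150) → Blue
  G at 56 (w=40) → Blue
  H at 61 (w=90) → Blue
  I at 68 (w=3) → Blue
  B at 72 (w=2) → Blue
  D at 93 (w=100) → Blue
Red captures 6; Blue captures 742.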